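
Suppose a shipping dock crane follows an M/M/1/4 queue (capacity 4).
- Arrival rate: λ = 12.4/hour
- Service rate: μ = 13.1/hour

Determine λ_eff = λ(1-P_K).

ρ = λ/μ = 12.4/13.1 = 0.94656
P₀ = (1-ρ)/(1-ρ^(K+1)) = (1-0.94656)/(1-0.94656^5) = 0.053440/0.24013 = 0.2225
P_K = P₀×ρ^K = 0.22255 × 0.94656^4 = 0.22255 × 0.80277 = 0.1787
λ_eff = λ(1-P_K) = 12.4 × (1 - 0.17866) = 12.4 × 0.82134 = 10.1846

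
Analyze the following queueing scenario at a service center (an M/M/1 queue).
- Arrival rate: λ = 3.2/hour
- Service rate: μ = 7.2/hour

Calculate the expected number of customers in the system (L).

ρ = λ/μ = 3.2/7.2 = 0.4444
For M/M/1: L = λ/(μ-λ)
L = 3.2/(7.2-3.2) = 3.2/4.00
L = 0.8000 customers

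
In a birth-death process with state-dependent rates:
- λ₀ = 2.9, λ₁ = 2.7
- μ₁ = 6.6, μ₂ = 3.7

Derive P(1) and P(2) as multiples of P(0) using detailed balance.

Balance equations:
State 0: λ₀P₀ = μ₁P₁ → P₁ = (λ₀/μ₁)P₀ = (2.9/6.6)P₀ = 0.4394P₀
State 1: P₂ = (λ₀λ₁)/(μ₁μ₂)P₀ = (2.9×2.7)/(6.6×3.7)P₀ = 0.3206P₀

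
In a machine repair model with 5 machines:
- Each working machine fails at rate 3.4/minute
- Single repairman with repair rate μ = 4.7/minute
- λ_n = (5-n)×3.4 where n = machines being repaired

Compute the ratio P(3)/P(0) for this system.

P(3)/P(0) = ∏_{i=0}^{3-1} λ_i/μ_{i+1}
= (5-0)×3.4/4.7 × (5-1)×3.4/4.7 × (5-2)×3.4/4.7
= 22.7140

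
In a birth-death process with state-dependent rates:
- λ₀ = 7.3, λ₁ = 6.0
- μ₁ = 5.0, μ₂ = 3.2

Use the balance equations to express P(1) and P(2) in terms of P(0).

Balance equations:
State 0: λ₀P₀ = μ₁P₁ → P₁ = (λ₀/μ₁)P₀ = (7.3/5.0)P₀ = 1.4600P₀
State 1: P₂ = (λ₀λ₁)/(μ₁μ₂)P₀ = (7.3×6.0)/(5.0×3.2)P₀ = 2.7375P₀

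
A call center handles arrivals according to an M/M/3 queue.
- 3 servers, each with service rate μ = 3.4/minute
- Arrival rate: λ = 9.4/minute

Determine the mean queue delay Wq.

Traffic intensity: ρ = λ/(cμ) = 9.4/(3×3.4) = 0.9216
Since ρ = 0.9216 < 1, system is stable.
Offered load a = λ/μ = cρ = 9.4/3.4 = 2.7647
P₀ = [ Σₙ₌₀^2 aⁿ/n! + a^3/(3!(1-ρ)) ]⁻¹
Σ = a^0/0! + a^1/1! + a^2/2! = 1.0000 + 2.7647 + 3.8218 = 7.5865
a^3/(3!(1-ρ)) = 21.1323/(6 × 0.0784314) = 44.9061
P₀ = 1/(7.5865 + 44.9061) = 0.01905
Lq = P₀·a^3·ρ / (3!(1-ρ)²) = 0.0190503 × 21.1323 × 0.921569 / (6 × 0.00615148) = 10.0518
Wq = Lq/λ = 10.0518/9.4 = 1.0693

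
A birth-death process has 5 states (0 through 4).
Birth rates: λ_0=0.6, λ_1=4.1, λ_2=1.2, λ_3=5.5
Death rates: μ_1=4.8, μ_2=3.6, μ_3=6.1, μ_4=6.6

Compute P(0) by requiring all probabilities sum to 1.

Ratios P(n)/P(0) = (λ₀···λₙ₋₁)/(μ₁···μₙ):
P(1)/P(0) = (0.6)/(4.8) = 0.12500
P(2)/P(0) = (0.6×4.1)/(4.8×3.6) = 0.14236
P(3)/P(0) = (0.6×4.1×1.2)/(4.8×3.6×6.1) = 0.028005
P(4)/P(0) = (0.6×4.1×1.2×5.5)/(4.8×3.6×6.1×6.6) = 0.023338

Normalization: ∑ P(n) = 1
P(0) × (1.0000 + 0.12500 + 0.14236 + 0.028005 + 0.023338) = 1
P(0) × 1.3187 = 1
P(0) = 1/1.3187 = 0.7583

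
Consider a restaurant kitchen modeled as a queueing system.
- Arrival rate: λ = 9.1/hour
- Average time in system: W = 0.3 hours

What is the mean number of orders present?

Little's Law: L = λW
L = 9.1 × 0.3 = 2.7300 orders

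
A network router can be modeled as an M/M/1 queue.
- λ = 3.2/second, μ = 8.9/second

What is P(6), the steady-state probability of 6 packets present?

ρ = λ/μ = 3.2/8.9 = 0.35955
P(n) = (1-ρ)ρⁿ
P(6) = (1-0.35955) × 0.35955^6
P(6) = 0.6404 × 0.002161
P(6) = 0.001384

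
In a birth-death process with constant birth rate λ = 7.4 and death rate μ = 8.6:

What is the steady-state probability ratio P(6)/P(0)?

For constant rates: P(n)/P(0) = (λ/μ)^n
P(6)/P(0) = (7.4/8.6)^6 = 0.86047^6 = 0.4059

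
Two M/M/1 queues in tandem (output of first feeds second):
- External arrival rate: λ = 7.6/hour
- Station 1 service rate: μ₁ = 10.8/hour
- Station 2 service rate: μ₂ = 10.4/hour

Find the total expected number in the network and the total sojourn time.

By Jackson's theorem, each station behaves as independent M/M/1.
Station 1: ρ₁ = 7.6/10.8 = 0.7037, L₁ = ρ₁/(1-ρ₁) = λ/(μ₁-λ) = 7.6/3.20 = 2.3750
Station 2: ρ₂ = 7.6/10.4 = 0.7308, L₂ = ρ₂/(1-ρ₂) = λ/(μ₂-λ) = 7.6/2.80 = 2.7143
Total: L = L₁ + L₂ = 2.3750 + 2.7143 = 5.0893
W = L/λ = 5.0893/7.6 = 0.6696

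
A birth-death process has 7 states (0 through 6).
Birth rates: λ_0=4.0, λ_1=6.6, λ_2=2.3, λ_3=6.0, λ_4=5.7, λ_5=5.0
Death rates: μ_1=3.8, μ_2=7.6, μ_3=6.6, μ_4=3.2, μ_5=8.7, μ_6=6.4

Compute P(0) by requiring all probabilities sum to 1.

Ratios P(n)/P(0) = (λ₀···λₙ₋₁)/(μ₁···μₙ):
P(1)/P(0) = (4.0)/(3.8) = 1.05263
P(2)/P(0) = (4.0×6.6)/(3.8×7.6) = 0.914127
P(3)/P(0) = (4.0×6.6×2.3)/(3.8×7.6×6.6) = 0.318560
P(4)/P(0) = (4.0×6.6×2.3×6.0)/(3.8×7.6×6.6×3.2) = 0.597299
P(5)/P(0) = (4.0×6.6×2.3×6.0×5.7)/(3.8×7.6×6.6×3.2×8.7) = 0.391334
P(6)/P(0) = (4.0×6.6×2.3×6.0×5.7×5.0)/(3.8×7.6×6.6×3.2×8.7×6.4) = 0.305730

Normalization: ∑ P(n) = 1
P(0) × (1.00000 + 1.05263 + 0.914127 + 0.318560 + 0.597299 + 0.391334 + 0.305730) = 1
P(0) × 4.5797 = 1
P(0) = 1/4.5797 = 0.2184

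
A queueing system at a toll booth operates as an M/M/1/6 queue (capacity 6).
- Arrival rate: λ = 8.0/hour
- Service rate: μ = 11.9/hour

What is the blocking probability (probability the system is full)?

ρ = λ/μ = 8.0/11.9 = 0.67227
P₀ = (1-ρ)/(1-ρ^(K+1)) = (1-0.67227)/(1-0.67227^7) = 0.3277/0.9379 = 0.3494
P_K = P₀×ρ^K = 0.34941 × 0.67227^6 = 0.34941 × 0.092313 = 0.03226
Blocking probability = 3.23%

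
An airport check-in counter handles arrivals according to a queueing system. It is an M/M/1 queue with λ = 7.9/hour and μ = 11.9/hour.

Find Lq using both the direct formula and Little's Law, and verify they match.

Method 1 (direct): Lq = λ²/(μ(μ-λ)) = 62.41/(11.9 × 4.00) = 1.3111

Method 2 (Little's Law):
W = 1/(μ-λ) = 1/4.00 = 0.25000
Wq = W - 1/μ = 0.25000 - 0.084034 = 0.165966
Lq = λWq = 7.9 × 0.165966 = 1.3111 ✔ (matches Method 1)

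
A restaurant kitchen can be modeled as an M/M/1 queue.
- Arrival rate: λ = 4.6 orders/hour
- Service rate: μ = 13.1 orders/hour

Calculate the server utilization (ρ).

Server utilization: ρ = λ/μ
ρ = 4.6/13.1 = 0.3511
The server is busy 35.11% of the time.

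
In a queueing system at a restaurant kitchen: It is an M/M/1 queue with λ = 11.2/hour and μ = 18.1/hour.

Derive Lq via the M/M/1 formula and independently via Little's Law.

Method 1 (direct): Lq = λ²/(μ(μ-λ)) = 125.44/(18.1 × 6.90) = 1.0044

Method 2 (Little's Law):
W = 1/(μ-λ) = 1/6.90 = 0.14493
Wq = W - 1/μ = 0.14493 - 0.055249 = 0.08968
Lq = λWq = 11.2 × 0.08968 = 1.0044 ✔ (matches Method 1)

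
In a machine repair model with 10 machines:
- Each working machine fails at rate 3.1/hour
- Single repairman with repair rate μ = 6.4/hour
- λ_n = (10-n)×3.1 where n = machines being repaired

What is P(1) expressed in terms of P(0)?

P(1)/P(0) = ∏_{i=0}^{1-1} λ_i/μ_{i+1}
= (10-0)×3.1/6.4
= 4.8438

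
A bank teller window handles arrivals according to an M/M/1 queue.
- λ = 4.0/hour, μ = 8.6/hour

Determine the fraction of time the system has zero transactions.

ρ = λ/μ = 4.0/8.6 = 0.4651
P(0) = 1 - ρ = 1 - 0.4651 = 0.5349
The server is idle 53.49% of the time.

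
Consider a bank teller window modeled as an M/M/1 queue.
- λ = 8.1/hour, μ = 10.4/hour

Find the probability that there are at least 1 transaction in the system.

ρ = λ/μ = 8.1/10.4 = 0.7788
P(N ≥ n) = ρⁿ
P(N ≥ 1) = 0.7788^1
P(N ≥ 1) = 0.7788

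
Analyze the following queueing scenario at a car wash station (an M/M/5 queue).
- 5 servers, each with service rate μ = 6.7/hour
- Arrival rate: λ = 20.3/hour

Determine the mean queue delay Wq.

Traffic intensity: ρ = λ/(cμ) = 20.3/(5×6.7) = 0.6060
Since ρ = 0.6060 < 1, system is stable.
Offered load a = λ/μ = cρ = 20.3/6.7 = 3.0299
P₀ = [ Σₙ₌₀^4 aⁿ/n! + a^5/(5!(1-ρ)) ]⁻¹
Σ = a^0/0! + a^1/1! + a^2/2! + a^3/3! + a^4/4! = 1.0000 + 3.0299 + 4.5900 + 4.6357 + 3.5113 = 16.7669
a^5/(5!(1-ρ)) = 255.3325/(120 × 0.39403) = 5.4000
P₀ = 1/(16.7669 + 5.4000) = 0.04511
Lq = P₀·a^5·ρ / (5!(1-ρ)²) = 0.045112 × 255.3325 × 0.60597 / (120 × 0.15526) = 0.3746
Wq = Lq/λ = 0.37464/20.3 = 0.01846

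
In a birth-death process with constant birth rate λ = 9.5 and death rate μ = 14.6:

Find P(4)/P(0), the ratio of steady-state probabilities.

For constant rates: P(n)/P(0) = (λ/μ)^n
P(4)/P(0) = (9.5/14.6)^4 = 0.6507^4 = 0.1793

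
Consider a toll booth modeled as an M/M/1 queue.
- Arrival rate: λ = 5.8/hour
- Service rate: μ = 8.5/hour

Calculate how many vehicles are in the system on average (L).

ρ = λ/μ = 5.8/8.5 = 0.6824
For M/M/1: L = λ/(μ-λ)
L = 5.8/(8.5-5.8) = 5.8/2.70
L = 2.1481 vehicles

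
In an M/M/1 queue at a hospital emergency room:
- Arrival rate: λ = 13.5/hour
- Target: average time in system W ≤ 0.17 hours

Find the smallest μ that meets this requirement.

For M/M/1: W = 1/(μ-λ)
Need W ≤ 0.17, so 1/(μ-λ) ≤ 0.17
μ - λ ≥ 1/0.17 = 5.8824
μ ≥ 13.5 + 5.8824 = 19.3824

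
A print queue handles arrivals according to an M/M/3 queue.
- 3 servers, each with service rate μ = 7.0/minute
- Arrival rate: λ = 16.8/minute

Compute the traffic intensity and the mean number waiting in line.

Traffic intensity: ρ = λ/(cμ) = 16.8/(3×7.0) = 0.8000
Since ρ = 0.8000 < 1, system is stable.
Offered load a = λ/μ = cρ = 16.8/7.0 = 2.4000
P₀ = [ Σₙ₌₀^2 aⁿ/n! + a^3/(3!(1-ρ)) ]⁻¹
Σ = a^0/0! + a^1/1! + a^2/2! = 1.0000 + 2.4000 + 2.8800 = 6.2800
a^3/(3!(1-ρ)) = 13.8240/(6 × 0.2000) = 11.5200
P₀ = 1/(6.2800 + 11.5200) = 0.05618
Lq = P₀·a^3·ρ / (3!(1-ρ)²) = 0.05618 × 13.8240 × 0.8000 / (6 × 0.04000) = 2.5888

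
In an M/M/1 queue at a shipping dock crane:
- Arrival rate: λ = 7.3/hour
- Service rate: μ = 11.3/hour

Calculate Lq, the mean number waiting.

ρ = λ/μ = 7.3/11.3 = 0.6460
For M/M/1: Lq = λ²/(μ(μ-λ))
Lq = 53.29/(11.3 × 4.00)
Lq = 1.1790 containers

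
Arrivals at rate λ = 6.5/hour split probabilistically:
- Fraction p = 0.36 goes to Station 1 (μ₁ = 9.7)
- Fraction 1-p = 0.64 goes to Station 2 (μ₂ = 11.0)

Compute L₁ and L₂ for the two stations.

Effective rates: λ₁ = 6.5×0.36 = 2.34, λ₂ = 6.5×0.64 = 4.16
Station 1: ρ₁ = 2.34/9.7 = 0.2412, L₁ = ρ₁/(1-ρ₁) = 0.2412/(1-0.2412) = 0.3179
Station 2: ρ₂ = 4.16/11.0 = 0.3782, L₂ = ρ₂/(1-ρ₂) = 0.3782/(1-0.3782) = 0.6082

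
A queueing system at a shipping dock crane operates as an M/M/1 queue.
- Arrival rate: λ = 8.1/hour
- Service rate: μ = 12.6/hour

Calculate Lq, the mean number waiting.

ρ = λ/μ = 8.1/12.6 = 0.6429
For M/M/1: Lq = λ²/(μ(μ-λ))
Lq = 65.61/(12.6 × 4.50)
Lq = 1.1571 containers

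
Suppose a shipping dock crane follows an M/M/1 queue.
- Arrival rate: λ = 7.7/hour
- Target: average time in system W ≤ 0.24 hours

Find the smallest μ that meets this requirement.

For M/M/1: W = 1/(μ-λ)
Need W ≤ 0.24, so 1/(μ-λ) ≤ 0.24
μ - λ ≥ 1/0.24 = 4.1667
μ ≥ 7.7 + 4.1667 = 11.8667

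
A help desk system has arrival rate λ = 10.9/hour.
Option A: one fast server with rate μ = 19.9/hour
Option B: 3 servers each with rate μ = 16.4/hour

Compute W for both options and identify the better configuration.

Option A: single server μ = 19.9 (M/M/1)
  ρ_A = 10.9/19.9 = 0.5477
  W_A = 1/(μ-λ) = 1/(19.9-10.9) = 1/9.00 = 0.1111

Option B: 3 servers μ = 16.4 (M/M/3)
  ρ_B = λ/(cμ) = 10.9/(3×16.4) = 0.2215
  Offered load a = λ/μ = cρ = 10.9/16.4 = 0.6646
  P₀ = [ Σₙ₌₀^2 aⁿ/n! + a^3/(3!(1-ρ)) ]⁻¹
  Σ = a^0/0! + a^1/1! + a^2/2! = 1.0000 + 0.6646 + 0.2209 = 1.8855
  a^3/(3!(1-ρ)) = 0.2936/(6 × 0.7785) = 0.06286
  P₀ = 1/(1.8855 + 0.06286) = 0.5133
  Lq = P₀·a^3·ρ / (3!(1-ρ)²) = 0.513252 × 0.293595 × 0.221545 / (6 × 0.605993) = 0.009182
  Wq_B = Lq/λ = 0.009182/10.9 = 0.0008424
  W_B = Wq_B + 1/μ = 0.0008424 + 0.06098 = 0.06182

Since W_B = 0.06182 < W_A = 0.1111, Option B (multiple servers) has the shorter time in system.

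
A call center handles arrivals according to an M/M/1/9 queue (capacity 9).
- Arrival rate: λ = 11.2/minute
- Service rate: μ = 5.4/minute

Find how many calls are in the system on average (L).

ρ = λ/μ = 11.2/5.4 = 2.07407
P₀ = (1-ρ)/(1-ρ^(K+1)) = (1-2.07407)/(1-2.07407^10) = -1.0741/-1472.1063 = 0.0007296
P_K = P₀×ρ^K = 0.0007296 × 2.07407^9 = 0.0007296 × 710.2491 = 0.5182
L = ρ[1 - (K+1)ρ^K + Kρ^(K+1)] / [(1-ρ)(1-ρ^(K+1))]
L = 2.07407 × (1 - 10×710.2491 + 9×1473.1063) / ((1 - 2.07407) × (1 - 1473.1063)) = 8.0758 calls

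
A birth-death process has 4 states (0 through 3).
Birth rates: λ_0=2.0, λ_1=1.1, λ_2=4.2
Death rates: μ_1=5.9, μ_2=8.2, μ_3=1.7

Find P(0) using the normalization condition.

Ratios P(n)/P(0) = (λ₀···λₙ₋₁)/(μ₁···μₙ):
P(1)/P(0) = (2.0)/(5.9) = 0.3390
P(2)/P(0) = (2.0×1.1)/(5.9×8.2) = 0.04547
P(3)/P(0) = (2.0×1.1×4.2)/(5.9×8.2×1.7) = 0.1123

Normalization: ∑ P(n) = 1
P(0) × (1.0000 + 0.3390 + 0.04547 + 0.1123) = 1
P(0) × 1.4968 = 1
P(0) = 1/1.4968 = 0.6681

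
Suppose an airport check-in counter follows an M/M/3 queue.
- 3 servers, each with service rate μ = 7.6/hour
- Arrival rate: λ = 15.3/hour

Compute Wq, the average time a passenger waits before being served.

Traffic intensity: ρ = λ/(cμ) = 15.3/(3×7.6) = 0.6711
Since ρ = 0.6711 < 1, system is stable.
Offered load a = λ/μ = cρ = 15.3/7.6 = 2.0132
P₀ = [ Σₙ₌₀^2 aⁿ/n! + a^3/(3!(1-ρ)) ]⁻¹
Σ = a^0/0! + a^1/1! + a^2/2! = 1.0000 + 2.0132 + 2.0264 = 5.0396
a^3/(3!(1-ρ)) = 8.15894/(6 × 0.328947) = 4.1339
P₀ = 1/(5.0396 + 4.1339) = 0.1090
Lq = P₀·a^3·ρ / (3!(1-ρ)²) = 0.1090 × 8.1589 × 0.6711 / (6 × 0.1082) = 0.9193
Wq = Lq/λ = 0.9193/15.3 = 0.06008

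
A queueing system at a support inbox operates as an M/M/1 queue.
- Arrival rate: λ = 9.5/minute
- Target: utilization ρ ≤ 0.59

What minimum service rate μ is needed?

ρ = λ/μ, so μ = λ/ρ
μ ≥ 9.5/0.59 = 16.1017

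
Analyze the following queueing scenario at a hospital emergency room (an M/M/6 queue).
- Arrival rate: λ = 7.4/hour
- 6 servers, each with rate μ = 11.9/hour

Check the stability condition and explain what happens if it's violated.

Stability requires ρ = λ/(cμ) < 1
ρ = 7.4/(6 × 11.9) = 7.4/71.40 = 0.1036
Since 0.1036 < 1, the system is STABLE.
The servers are busy 10.36% of the time.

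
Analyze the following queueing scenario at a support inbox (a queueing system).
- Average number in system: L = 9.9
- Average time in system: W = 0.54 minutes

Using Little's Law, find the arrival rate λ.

Little's Law: L = λW, so λ = L/W
λ = 9.9/0.54 = 18.3333 emails/minute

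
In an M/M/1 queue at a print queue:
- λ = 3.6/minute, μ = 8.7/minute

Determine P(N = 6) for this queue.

ρ = λ/μ = 3.6/8.7 = 0.4138
P(n) = (1-ρ)ρⁿ
P(6) = (1-0.4138) × 0.4138^6
P(6) = 0.5862 × 0.005020
P(6) = 0.002943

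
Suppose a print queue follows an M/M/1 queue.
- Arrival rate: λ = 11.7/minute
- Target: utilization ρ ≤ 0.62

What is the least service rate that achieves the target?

ρ = λ/μ, so μ = λ/ρ
μ ≥ 11.7/0.62 = 18.8710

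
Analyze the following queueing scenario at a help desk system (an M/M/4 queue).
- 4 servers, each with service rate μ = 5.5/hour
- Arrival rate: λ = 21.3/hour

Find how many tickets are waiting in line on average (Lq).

Traffic intensity: ρ = λ/(cμ) = 21.3/(4×5.5) = 0.9682
Since ρ = 0.9682 < 1, system is stable.
Offered load a = λ/μ = cρ = 21.3/5.5 = 3.8727
P₀ = [ Σₙ₌₀^3 aⁿ/n! + a^4/(4!(1-ρ)) ]⁻¹
Σ = a^0/0! + a^1/1! + a^2/2! + a^3/3! = 1.00000 + 3.87273 + 7.49901 + 9.68054 = 22.0523
a^4/(4!(1-ρ)) = 224.94050/(24 × 0.031818182) = 294.5649
P₀ = 1/(22.0523 + 294.5649) = 0.003158
Lq = P₀·a^4·ρ / (4!(1-ρ)²) = 0.0031584 × 224.9405 × 0.96818 / (24 × 0.0010124) = 28.3092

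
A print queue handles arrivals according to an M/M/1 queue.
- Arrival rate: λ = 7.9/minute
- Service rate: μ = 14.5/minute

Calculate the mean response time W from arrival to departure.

First, compute utilization: ρ = λ/μ = 7.9/14.5 = 0.5448
For M/M/1: W = 1/(μ-λ)
W = 1/(14.5-7.9) = 1/6.60
W = 0.1515 minutes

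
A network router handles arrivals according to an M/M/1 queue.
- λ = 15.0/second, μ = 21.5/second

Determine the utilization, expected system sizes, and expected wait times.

Step 1: ρ = λ/μ = 15.0/21.5 = 0.6977
Step 2: L = λ/(μ-λ) = 15.0/6.50 = 2.3077
Step 3: Lq = λ²/(μ(μ-λ)) = 225.00/(21.5×6.50) = 1.6100
Step 4: W = 1/(μ-λ) = 1/6.50 = 0.15385
Step 5: Wq = λ/(μ(μ-λ)) = 15.0/(21.5×6.50) = 0.1073
Step 6: P(0) = 1-ρ = 0.3023
Verify: L = λW = 15.0×0.15385 = 2.3077 ✔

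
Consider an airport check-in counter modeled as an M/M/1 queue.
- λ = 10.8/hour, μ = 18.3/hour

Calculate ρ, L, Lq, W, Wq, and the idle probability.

Step 1: ρ = λ/μ = 10.8/18.3 = 0.5902
Step 2: L = λ/(μ-λ) = 10.8/7.50 = 1.4400
Step 3: Lq = λ²/(μ(μ-λ)) = 116.64/(18.3×7.50) = 0.8498
Step 4: W = 1/(μ-λ) = 1/7.50 = 0.13333
Step 5: Wq = λ/(μ(μ-λ)) = 10.8/(18.3×7.50) = 0.07869
Step 6: P(0) = 1-ρ = 0.4098
Verify: L = λW = 10.8×0.13333 = 1.4400 ✔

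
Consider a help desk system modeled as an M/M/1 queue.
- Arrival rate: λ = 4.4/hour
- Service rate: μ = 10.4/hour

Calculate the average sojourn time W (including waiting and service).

First, compute utilization: ρ = λ/μ = 4.4/10.4 = 0.4231
For M/M/1: W = 1/(μ-λ)
W = 1/(10.4-4.4) = 1/6.00
W = 0.1667 hours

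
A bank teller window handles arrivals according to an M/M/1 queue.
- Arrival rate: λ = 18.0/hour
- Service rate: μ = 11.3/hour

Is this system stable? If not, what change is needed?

Stability requires ρ = λ/(cμ) < 1
ρ = 18.0/(1 × 11.3) = 18.0/11.30 = 1.5929
Since 1.5929 ≥ 1, the system is UNSTABLE.
Queue grows without bound. Need μ > λ = 18.0.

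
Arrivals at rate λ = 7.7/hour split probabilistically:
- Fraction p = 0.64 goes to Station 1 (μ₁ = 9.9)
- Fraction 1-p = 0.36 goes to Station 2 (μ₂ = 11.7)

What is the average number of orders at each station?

Effective rates: λ₁ = 7.7×0.64 = 4.928, λ₂ = 7.7×0.36 = 2.772
Station 1: ρ₁ = 4.928/9.9 = 0.4978, L₁ = ρ₁/(1-ρ₁) = 0.4978/(1-0.4978) = 0.9912
Station 2: ρ₂ = 2.772/11.7 = 0.23692, L₂ = ρ₂/(1-ρ₂) = 0.23692/(1-0.23692) = 0.3105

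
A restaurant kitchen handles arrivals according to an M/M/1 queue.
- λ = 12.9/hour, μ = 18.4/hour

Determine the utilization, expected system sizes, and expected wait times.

Step 1: ρ = λ/μ = 12.9/18.4 = 0.7011
Step 2: L = λ/(μ-λ) = 12.9/5.50 = 2.3455
Step 3: Lq = λ²/(μ(μ-λ)) = 166.41/(18.4×5.50) = 1.6444
Step 4: W = 1/(μ-λ) = 1/5.50 = 0.18182
Step 5: Wq = λ/(μ(μ-λ)) = 12.9/(18.4×5.50) = 0.1275
Step 6: P(0) = 1-ρ = 0.2989
Verify: L = λW = 12.9×0.18182 = 2.3455 ✔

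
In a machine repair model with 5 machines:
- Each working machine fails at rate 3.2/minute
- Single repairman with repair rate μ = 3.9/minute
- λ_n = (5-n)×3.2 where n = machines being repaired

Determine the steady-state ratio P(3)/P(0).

P(3)/P(0) = ∏_{i=0}^{3-1} λ_i/μ_{i+1}
= (5-0)×3.2/3.9 × (5-1)×3.2/3.9 × (5-2)×3.2/3.9
= 33.1442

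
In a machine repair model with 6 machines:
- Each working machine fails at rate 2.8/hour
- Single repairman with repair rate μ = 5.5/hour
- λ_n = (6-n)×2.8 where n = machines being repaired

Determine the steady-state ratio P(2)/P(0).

P(2)/P(0) = ∏_{i=0}^{2-1} λ_i/μ_{i+1}
= (6-0)×2.8/5.5 × (6-1)×2.8/5.5
= 7.7752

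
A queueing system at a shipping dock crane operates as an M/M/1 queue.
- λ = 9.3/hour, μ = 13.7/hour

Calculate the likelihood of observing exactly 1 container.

ρ = λ/μ = 9.3/13.7 = 0.6788
P(n) = (1-ρ)ρⁿ
P(1) = (1-0.6788) × 0.6788^1
P(1) = 0.3212 × 0.6788
P(1) = 0.2180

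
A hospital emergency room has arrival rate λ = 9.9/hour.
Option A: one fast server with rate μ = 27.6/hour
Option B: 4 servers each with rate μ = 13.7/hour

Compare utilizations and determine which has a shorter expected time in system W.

Option A: single server μ = 27.6 (M/M/1)
  ρ_A = 9.9/27.6 = 0.3587
  W_A = 1/(μ-λ) = 1/(27.6-9.9) = 1/17.70 = 0.05650

Option B: 4 servers μ = 13.7 (M/M/4)
  ρ_B = λ/(cμ) = 9.9/(4×13.7) = 0.1807
  Offered load a = λ/μ = cρ = 9.9/13.7 = 0.7226
  P₀ = [ Σₙ₌₀^3 aⁿ/n! + a^4/(4!(1-ρ)) ]⁻¹
  Σ = a^0/0! + a^1/1! + a^2/2! + a^3/3! = 1.0000 + 0.7226 + 0.2611 + 0.06289 = 2.0466
  a^4/(4!(1-ρ)) = 0.2727/(24 × 0.8193) = 0.01387
  P₀ = 1/(2.0466 + 0.01387) = 0.4853
  Lq = P₀·a^4·ρ / (4!(1-ρ)²) = 0.4853 × 0.2727 × 0.1807 / (24 × 0.6713) = 0.001484
  Wq_B = Lq/λ = 0.001484/9.9 = 0.0001499
  W_B = Wq_B + 1/μ = 0.0001499 + 0.07299 = 0.07314

Since W_A = 0.05650 < W_B = 0.07314, Option A (single fast server) has the shorter time in system.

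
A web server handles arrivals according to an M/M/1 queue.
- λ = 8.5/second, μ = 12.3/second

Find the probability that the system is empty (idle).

ρ = λ/μ = 8.5/12.3 = 0.6911
P(0) = 1 - ρ = 1 - 0.6911 = 0.3089
The server is idle 30.89% of the time.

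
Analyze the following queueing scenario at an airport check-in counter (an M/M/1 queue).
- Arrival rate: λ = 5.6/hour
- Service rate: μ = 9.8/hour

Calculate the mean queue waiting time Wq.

First, compute utilization: ρ = λ/μ = 5.6/9.8 = 0.5714
For M/M/1: Wq = λ/(μ(μ-λ))
Wq = 5.6/(9.8 × (9.8-5.6))
Wq = 5.6/(9.8 × 4.20)
Wq = 0.1361 hours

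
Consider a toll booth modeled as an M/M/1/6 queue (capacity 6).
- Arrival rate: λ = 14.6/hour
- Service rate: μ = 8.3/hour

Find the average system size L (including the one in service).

ρ = λ/μ = 14.6/8.3 = 1.7590
P₀ = (1-ρ)/(1-ρ^(K+1)) = (1-1.7590)/(1-1.7590^7) = -0.7590/-51.1028 = 0.01485
P_K = P₀×ρ^K = 0.01485 × 1.7590^6 = 0.01485 × 29.6207 = 0.4399
L = ρ[1 - (K+1)ρ^K + Kρ^(K+1)] / [(1-ρ)(1-ρ^(K+1))]
L = 1.7590 × (1 - 7×29.6207 + 6×52.1028) / ((1 - 1.7590) × (1 - 52.1028)) = 4.8195 vehicles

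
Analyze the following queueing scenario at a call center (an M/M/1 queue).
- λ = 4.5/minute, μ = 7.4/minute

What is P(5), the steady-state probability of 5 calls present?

ρ = λ/μ = 4.5/7.4 = 0.6081
P(n) = (1-ρ)ρⁿ
P(5) = (1-0.6081) × 0.6081^5
P(5) = 0.3919 × 0.08315
P(5) = 0.03259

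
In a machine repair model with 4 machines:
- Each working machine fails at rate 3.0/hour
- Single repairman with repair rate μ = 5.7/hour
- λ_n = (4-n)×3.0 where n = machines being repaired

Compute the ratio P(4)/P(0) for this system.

P(4)/P(0) = ∏_{i=0}^{4-1} λ_i/μ_{i+1}
= (4-0)×3.0/5.7 × (4-1)×3.0/5.7 × (4-2)×3.0/5.7 × (4-3)×3.0/5.7
= 1.8416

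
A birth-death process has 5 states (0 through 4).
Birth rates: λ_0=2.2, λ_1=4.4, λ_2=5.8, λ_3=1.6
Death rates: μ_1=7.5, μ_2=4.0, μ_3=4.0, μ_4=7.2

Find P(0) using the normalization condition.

Ratios P(n)/P(0) = (λ₀···λₙ₋₁)/(μ₁···μₙ):
P(1)/P(0) = (2.2)/(7.5) = 0.29333
P(2)/P(0) = (2.2×4.4)/(7.5×4.0) = 0.32267
P(3)/P(0) = (2.2×4.4×5.8)/(7.5×4.0×4.0) = 0.46787
P(4)/P(0) = (2.2×4.4×5.8×1.6)/(7.5×4.0×4.0×7.2) = 0.10397

Normalization: ∑ P(n) = 1
P(0) × (1.0000 + 0.29333 + 0.32267 + 0.46787 + 0.10397) = 1
P(0) × 2.1878 = 1
P(0) = 1/2.1878 = 0.4571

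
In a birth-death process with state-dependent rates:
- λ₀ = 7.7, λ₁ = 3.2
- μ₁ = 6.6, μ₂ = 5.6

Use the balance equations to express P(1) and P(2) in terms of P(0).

Balance equations:
State 0: λ₀P₀ = μ₁P₁ → P₁ = (λ₀/μ₁)P₀ = (7.7/6.6)P₀ = 1.1667P₀
State 1: P₂ = (λ₀λ₁)/(μ₁μ₂)P₀ = (7.7×3.2)/(6.6×5.6)P₀ = 0.6667P₀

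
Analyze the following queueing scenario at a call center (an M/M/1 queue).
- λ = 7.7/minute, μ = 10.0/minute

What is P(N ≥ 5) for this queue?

ρ = λ/μ = 7.7/10.0 = 0.7700
P(N ≥ n) = ρⁿ
P(N ≥ 5) = 0.7700^5
P(N ≥ 5) = 0.2707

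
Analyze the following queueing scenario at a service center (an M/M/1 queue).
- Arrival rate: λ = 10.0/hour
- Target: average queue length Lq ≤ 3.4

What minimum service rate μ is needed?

For M/M/1: Lq = λ²/(μ(μ-λ))
Need Lq ≤ 3.4, i.e. μ(μ-λ) ≥ λ²/3.4
μ² - 10.0μ - 100.00/3.4 ≥ 0  →  μ² - 10.0μ - 29.411765 ≥ 0
Quadratic formula (positive root): μ = [λ + √(λ² + 4×29.411765)]/2
Discriminant: 100.00 + 4×29.411765 = 217.6471, √217.6471 = 14.75287
μ ≥ (10.0 + 14.75287)/2 = 12.3764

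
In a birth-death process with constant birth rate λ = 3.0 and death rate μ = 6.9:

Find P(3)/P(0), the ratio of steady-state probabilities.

For constant rates: P(n)/P(0) = (λ/μ)^n
P(3)/P(0) = (3.0/6.9)^3 = 0.43478^3 = 0.08219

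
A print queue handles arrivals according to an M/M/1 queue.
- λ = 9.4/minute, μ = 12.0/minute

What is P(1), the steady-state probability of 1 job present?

ρ = λ/μ = 9.4/12.0 = 0.7833
P(n) = (1-ρ)ρⁿ
P(1) = (1-0.7833) × 0.7833^1
P(1) = 0.2167 × 0.7833
P(1) = 0.1697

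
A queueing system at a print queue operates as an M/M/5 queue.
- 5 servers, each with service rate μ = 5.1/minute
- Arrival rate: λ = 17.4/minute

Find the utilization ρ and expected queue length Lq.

Traffic intensity: ρ = λ/(cμ) = 17.4/(5×5.1) = 0.6824
Since ρ = 0.6824 < 1, system is stable.
Offered load a = λ/μ = cρ = 17.4/5.1 = 3.4118
P₀ = [ Σₙ₌₀^4 aⁿ/n! + a^5/(5!(1-ρ)) ]⁻¹
Σ = a^0/0! + a^1/1! + a^2/2! + a^3/3! + a^4/4! = 1.0000 + 3.4118 + 5.8201 + 6.6189 + 5.6455 = 22.4963
a^5/(5!(1-ρ)) = 462.2696/(120 × 0.317647) = 12.1274
P₀ = 1/(22.4963 + 12.1274) = 0.02888
Lq = P₀·a^5·ρ / (5!(1-ρ)²) = 0.02888 × 462.2696 × 0.6824 / (120 × 0.1009) = 0.7524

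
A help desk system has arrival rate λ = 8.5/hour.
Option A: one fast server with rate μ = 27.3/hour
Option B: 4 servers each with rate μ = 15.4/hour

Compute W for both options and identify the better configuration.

Option A: single server μ = 27.3 (M/M/1)
  ρ_A = 8.5/27.3 = 0.3114
  W_A = 1/(μ-λ) = 1/(27.3-8.5) = 1/18.80 = 0.05319

Option B: 4 servers μ = 15.4 (M/M/4)
  ρ_B = λ/(cμ) = 8.5/(4×15.4) = 0.1380
  Offered load a = λ/μ = cρ = 8.5/15.4 = 0.5519
  P₀ = [ Σₙ₌₀^3 aⁿ/n! + a^4/(4!(1-ρ)) ]⁻¹
  Σ = a^0/0! + a^1/1! + a^2/2! + a^3/3! = 1.0000 + 0.55195 + 0.15232 + 0.028025 = 1.7323
  a^4/(4!(1-ρ)) = 0.09281/(24 × 0.8620) = 0.004486
  P₀ = 1/(1.7323 + 0.004486) = 0.5758
  Lq = P₀·a^4·ρ / (4!(1-ρ)²) = 0.5758 × 0.09281 × 0.1380 / (24 × 0.7431) = 0.0004135
  Wq_B = Lq/λ = 0.00041347/8.5 = 0.000048644
  W_B = Wq_B + 1/μ = 0.000048644 + 0.064935 = 0.06498

Since W_A = 0.05319 < W_B = 0.06498, Option A (single fast server) has the shorter time in system.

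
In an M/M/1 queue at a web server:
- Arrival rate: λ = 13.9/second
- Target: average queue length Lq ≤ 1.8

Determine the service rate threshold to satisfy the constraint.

For M/M/1: Lq = λ²/(μ(μ-λ))
Need Lq ≤ 1.8, i.e. μ(μ-λ) ≥ λ²/1.8
μ² - 13.9μ - 193.21/1.8 ≥ 0  →  μ² - 13.9μ - 107.3389 ≥ 0
Quadratic formula (positive root): μ = [λ + √(λ² + 4×107.3389)]/2
Discriminant: 193.21 + 4×107.3389 = 622.5656, √622.5656 = 24.95126
μ ≥ (13.9 + 24.95126)/2 = 19.4256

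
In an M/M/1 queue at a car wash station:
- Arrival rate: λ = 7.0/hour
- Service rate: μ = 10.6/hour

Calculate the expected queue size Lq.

ρ = λ/μ = 7.0/10.6 = 0.6604
For M/M/1: Lq = λ²/(μ(μ-λ))
Lq = 49.00/(10.6 × 3.60)
Lq = 1.2841 cars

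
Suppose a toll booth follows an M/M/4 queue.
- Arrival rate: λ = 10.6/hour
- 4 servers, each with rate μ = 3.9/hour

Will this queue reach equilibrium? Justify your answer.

Stability requires ρ = λ/(cμ) < 1
ρ = 10.6/(4 × 3.9) = 10.6/15.60 = 0.6795
Since 0.6795 < 1, the system is STABLE.
The servers are busy 67.95% of the time.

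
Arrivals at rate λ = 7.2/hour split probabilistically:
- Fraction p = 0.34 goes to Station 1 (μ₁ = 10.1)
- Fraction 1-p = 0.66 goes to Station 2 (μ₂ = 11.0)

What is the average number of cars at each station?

Effective rates: λ₁ = 7.2×0.34 = 2.448, λ₂ = 7.2×0.66 = 4.752
Station 1: ρ₁ = 2.448/10.1 = 0.24238, L₁ = ρ₁/(1-ρ₁) = 0.24238/(1-0.24238) = 0.3199
Station 2: ρ₂ = 4.752/11.0 = 0.4320, L₂ = ρ₂/(1-ρ₂) = 0.4320/(1-0.4320) = 0.7606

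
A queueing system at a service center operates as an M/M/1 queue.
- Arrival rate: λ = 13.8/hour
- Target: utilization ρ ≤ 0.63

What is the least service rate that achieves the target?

ρ = λ/μ, so μ = λ/ρ
μ ≥ 13.8/0.63 = 21.9048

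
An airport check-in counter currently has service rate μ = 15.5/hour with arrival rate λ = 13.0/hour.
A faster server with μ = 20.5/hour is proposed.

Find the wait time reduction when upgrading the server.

System 1: ρ₁ = 13.0/15.5 = 0.8387, W₁ = 1/(15.5-13.0) = 0.40000
System 2: ρ₂ = 13.0/20.5 = 0.6341, W₂ = 1/(20.5-13.0) = 0.13333
Improvement: (W₁-W₂)/W₁ = (0.40000-0.13333)/0.40000 = 66.67%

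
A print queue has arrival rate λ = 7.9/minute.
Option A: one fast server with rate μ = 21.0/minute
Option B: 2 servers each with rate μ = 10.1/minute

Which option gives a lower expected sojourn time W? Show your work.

Option A: single server μ = 21.0 (M/M/1)
  ρ_A = 7.9/21.0 = 0.3762
  W_A = 1/(μ-λ) = 1/(21.0-7.9) = 1/13.10 = 0.07634

Option B: 2 servers μ = 10.1 (M/M/2)
  ρ_B = λ/(cμ) = 7.9/(2×10.1) = 0.3911
  Offered load a = λ/μ = cρ = 7.9/10.1 = 0.7822
  P₀ = [ Σₙ₌₀^1 aⁿ/n! + a^2/(2!(1-ρ)) ]⁻¹
  Σ = a^0/0! + a^1/1! = 1.0000 + 0.7822 = 1.7822
  a^2/(2!(1-ρ)) = 0.6118/(2 × 0.6089) = 0.5024
  P₀ = 1/(1.7822 + 0.5024) = 0.4377
  Lq = P₀·a^2·ρ / (2!(1-ρ)²) = 0.4377 × 0.6118 × 0.3911 / (2 × 0.3708) = 0.1412
  Wq_B = Lq/λ = 0.14124/7.9 = 0.01788
  W_B = Wq_B + 1/μ = 0.01788 + 0.09901 = 0.1169

Since W_A = 0.07634 < W_B = 0.1169, Option A (single fast server) has the shorter time in system.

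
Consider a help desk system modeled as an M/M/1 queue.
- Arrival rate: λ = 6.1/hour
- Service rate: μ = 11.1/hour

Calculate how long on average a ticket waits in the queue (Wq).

First, compute utilization: ρ = λ/μ = 6.1/11.1 = 0.5495
For M/M/1: Wq = λ/(μ(μ-λ))
Wq = 6.1/(11.1 × (11.1-6.1))
Wq = 6.1/(11.1 × 5.00)
Wq = 0.1099 hours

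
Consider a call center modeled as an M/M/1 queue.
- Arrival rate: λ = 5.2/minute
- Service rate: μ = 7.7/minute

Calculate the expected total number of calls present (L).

ρ = λ/μ = 5.2/7.7 = 0.6753
For M/M/1: L = λ/(μ-λ)
L = 5.2/(7.7-5.2) = 5.2/2.50
L = 2.0800 calls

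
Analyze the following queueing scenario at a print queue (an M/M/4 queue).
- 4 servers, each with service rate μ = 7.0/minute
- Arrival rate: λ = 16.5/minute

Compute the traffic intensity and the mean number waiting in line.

Traffic intensity: ρ = λ/(cμ) = 16.5/(4×7.0) = 0.5893
Since ρ = 0.5893 < 1, system is stable.
Offered load a = λ/μ = cρ = 16.5/7.0 = 2.3571
P₀ = [ Σₙ₌₀^3 aⁿ/n! + a^4/(4!(1-ρ)) ]⁻¹
Σ = a^0/0! + a^1/1! + a^2/2! + a^3/3! = 1.0000 + 2.3571 + 2.7781 + 2.1828 = 8.3180
a^4/(4!(1-ρ)) = 30.8705/(24 × 0.41071) = 3.1318
P₀ = 1/(8.3180 + 3.1318) = 0.08734
Lq = P₀·a^4·ρ / (4!(1-ρ)²) = 0.08734 × 30.8705 × 0.5893 / (24 × 0.1687) = 0.3924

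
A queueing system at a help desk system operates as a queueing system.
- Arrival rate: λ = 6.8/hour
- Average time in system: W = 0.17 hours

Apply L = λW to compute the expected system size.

Little's Law: L = λW
L = 6.8 × 0.17 = 1.1560 tickets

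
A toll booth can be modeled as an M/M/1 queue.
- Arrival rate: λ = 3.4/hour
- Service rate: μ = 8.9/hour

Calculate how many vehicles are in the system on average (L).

ρ = λ/μ = 3.4/8.9 = 0.3820
For M/M/1: L = λ/(μ-λ)
L = 3.4/(8.9-3.4) = 3.4/5.50
L = 0.6182 vehicles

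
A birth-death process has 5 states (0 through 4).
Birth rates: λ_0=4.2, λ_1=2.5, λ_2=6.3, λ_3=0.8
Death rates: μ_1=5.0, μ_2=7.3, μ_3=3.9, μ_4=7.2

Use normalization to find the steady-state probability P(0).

Ratios P(n)/P(0) = (λ₀···λₙ₋₁)/(μ₁···μₙ):
P(1)/P(0) = (4.2)/(5.0) = 0.8400
P(2)/P(0) = (4.2×2.5)/(5.0×7.3) = 0.2877
P(3)/P(0) = (4.2×2.5×6.3)/(5.0×7.3×3.9) = 0.4647
P(4)/P(0) = (4.2×2.5×6.3×0.8)/(5.0×7.3×3.9×7.2) = 0.05163

Normalization: ∑ P(n) = 1
P(0) × (1.0000 + 0.8400 + 0.2877 + 0.4647 + 0.05163) = 1
P(0) × 2.6440 = 1
P(0) = 1/2.6440 = 0.3782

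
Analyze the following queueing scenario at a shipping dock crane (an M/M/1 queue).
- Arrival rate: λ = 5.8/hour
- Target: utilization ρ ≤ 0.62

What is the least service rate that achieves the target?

ρ = λ/μ, so μ = λ/ρ
μ ≥ 5.8/0.62 = 9.3548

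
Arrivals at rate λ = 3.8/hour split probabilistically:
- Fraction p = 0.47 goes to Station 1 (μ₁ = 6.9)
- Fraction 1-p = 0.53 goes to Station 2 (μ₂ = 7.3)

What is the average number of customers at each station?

Effective rates: λ₁ = 3.8×0.47 = 1.786, λ₂ = 3.8×0.53 = 2.014
Station 1: ρ₁ = 1.786/6.9 = 0.2588, L₁ = ρ₁/(1-ρ₁) = 0.2588/(1-0.2588) = 0.3492
Station 2: ρ₂ = 2.014/7.3 = 0.2759, L₂ = ρ₂/(1-ρ₂) = 0.2759/(1-0.2759) = 0.3810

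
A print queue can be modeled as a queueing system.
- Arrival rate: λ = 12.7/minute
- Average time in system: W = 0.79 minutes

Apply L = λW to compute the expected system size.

Little's Law: L = λW
L = 12.7 × 0.79 = 10.0330 jobs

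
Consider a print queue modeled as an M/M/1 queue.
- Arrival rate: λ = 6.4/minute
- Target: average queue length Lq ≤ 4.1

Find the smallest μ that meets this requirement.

For M/M/1: Lq = λ²/(μ(μ-λ))
Need Lq ≤ 4.1, i.e. μ(μ-λ) ≥ λ²/4.1
μ² - 6.4μ - 40.96/4.1 ≥ 0  →  μ² - 6.4μ - 9.99024 ≥ 0
Quadratic formula (positive root): μ = [λ + √(λ² + 4×9.99024)]/2
Discriminant: 40.96 + 4×9.99024 = 80.9210, √80.9210 = 8.9956
μ ≥ (6.4 + 8.9956)/2 = 7.6978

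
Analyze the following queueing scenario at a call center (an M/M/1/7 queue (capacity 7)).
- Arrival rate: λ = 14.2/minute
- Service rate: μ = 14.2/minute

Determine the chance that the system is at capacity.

ρ = λ/μ = 14.2/14.2 = 1 exactly.
With ρ = 1 the usual (1-ρ)/(1-ρ^(K+1)) form is 0/0; instead every state 0..K is equally likely.
P₀ = 1/(K+1) = 1/8 = 0.1250
P_K = P₀×ρ^K = P₀ = 0.1250
Blocking probability = 12.50%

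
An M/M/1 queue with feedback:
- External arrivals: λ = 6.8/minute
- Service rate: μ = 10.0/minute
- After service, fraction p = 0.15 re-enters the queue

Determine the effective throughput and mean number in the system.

Effective arrival rate: λ_eff = λ/(1-p) = 6.8/(1-0.15) = 6.8/0.85 = 8.0000
ρ = λ_eff/μ = 8.0000/10.0 = 0.8000
L = ρ/(1-ρ) = 0.8000/(1-0.8000) = 4.0000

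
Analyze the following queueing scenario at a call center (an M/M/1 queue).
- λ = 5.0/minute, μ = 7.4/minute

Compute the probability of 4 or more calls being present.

ρ = λ/μ = 5.0/7.4 = 0.67568
P(N ≥ n) = ρⁿ
P(N ≥ 4) = 0.67568^4
P(N ≥ 4) = 0.2084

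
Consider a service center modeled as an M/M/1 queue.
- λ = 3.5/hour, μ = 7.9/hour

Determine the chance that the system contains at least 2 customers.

ρ = λ/μ = 3.5/7.9 = 0.44304
P(N ≥ n) = ρⁿ
P(N ≥ 2) = 0.44304^2
P(N ≥ 2) = 0.1963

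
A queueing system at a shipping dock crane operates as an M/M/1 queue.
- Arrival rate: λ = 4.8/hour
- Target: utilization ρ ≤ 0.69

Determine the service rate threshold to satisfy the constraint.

ρ = λ/μ, so μ = λ/ρ
μ ≥ 4.8/0.69 = 6.9565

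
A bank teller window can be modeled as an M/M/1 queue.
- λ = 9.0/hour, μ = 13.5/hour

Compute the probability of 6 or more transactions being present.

ρ = λ/μ = 9.0/13.5 = 0.66667
P(N ≥ n) = ρⁿ
P(N ≥ 6) = 0.66667^6
P(N ≥ 6) = 0.08779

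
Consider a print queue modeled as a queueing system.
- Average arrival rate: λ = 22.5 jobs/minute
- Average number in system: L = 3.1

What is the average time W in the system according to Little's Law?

Little's Law: L = λW, so W = L/λ
W = 3.1/22.5 = 0.1378 minutes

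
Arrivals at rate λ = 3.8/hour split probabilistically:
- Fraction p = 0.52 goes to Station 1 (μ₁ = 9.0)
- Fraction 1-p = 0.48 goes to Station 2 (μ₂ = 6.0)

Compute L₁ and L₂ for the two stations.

Effective rates: λ₁ = 3.8×0.52 = 1.976, λ₂ = 3.8×0.48 = 1.824
Station 1: ρ₁ = 1.976/9.0 = 0.21956, L₁ = ρ₁/(1-ρ₁) = 0.21956/(1-0.21956) = 0.2813
Station 2: ρ₂ = 1.824/6.0 = 0.3040, L₂ = ρ₂/(1-ρ₂) = 0.3040/(1-0.3040) = 0.4368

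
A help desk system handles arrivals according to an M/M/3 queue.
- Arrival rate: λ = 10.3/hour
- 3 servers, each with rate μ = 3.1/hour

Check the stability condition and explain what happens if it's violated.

Stability requires ρ = λ/(cμ) < 1
ρ = 10.3/(3 × 3.1) = 10.3/9.30 = 1.1075
Since 1.1075 ≥ 1, the system is UNSTABLE.
Need c > λ/μ = 10.3/3.1 = 3.32.
Minimum servers needed: c = 4.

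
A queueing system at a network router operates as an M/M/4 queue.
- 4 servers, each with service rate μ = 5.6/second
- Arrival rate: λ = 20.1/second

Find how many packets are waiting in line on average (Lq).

Traffic intensity: ρ = λ/(cμ) = 20.1/(4×5.6) = 0.8973
Since ρ = 0.8973 < 1, system is stable.
Offered load a = λ/μ = cρ = 20.1/5.6 = 3.5893
P₀ = [ Σₙ₌₀^3 aⁿ/n! + a^4/(4!(1-ρ)) ]⁻¹
Σ = a^0/0! + a^1/1! + a^2/2! + a^3/3! = 1.000000 + 3.589286 + 6.441486 + 7.706778 = 18.7375
a^4/(4!(1-ρ)) = 165.9710/(24 × 0.1026786) = 67.3505
P₀ = 1/(18.7375 + 67.3505) = 0.01162
Lq = P₀·a^4·ρ / (4!(1-ρ)²) = 0.0116160 × 165.9710 × 0.897321 / (24 × 0.0105429) = 6.8370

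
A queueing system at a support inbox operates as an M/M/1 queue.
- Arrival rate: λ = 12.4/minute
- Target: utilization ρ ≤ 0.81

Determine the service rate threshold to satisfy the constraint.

ρ = λ/μ, so μ = λ/ρ
μ ≥ 12.4/0.81 = 15.3086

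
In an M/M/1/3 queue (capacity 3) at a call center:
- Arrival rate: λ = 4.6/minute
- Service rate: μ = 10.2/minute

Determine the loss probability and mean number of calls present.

ρ = λ/μ = 4.6/10.2 = 0.45098
P₀ = (1-ρ)/(1-ρ^(K+1)) = (1-0.45098)/(1-0.45098^4) = 0.5490/0.9586 = 0.5727
P_K = P₀×ρ^K = 0.5727 × 0.45098^3 = 0.5727 × 0.09172 = 0.05253
Blocking probability P_3 = 0.05253 (5.25%)
L = ρ[1 - (K+1)ρ^K + Kρ^(K+1)] / [(1-ρ)(1-ρ^(K+1))]
L = 0.45098 × (1 - 4×0.09172 + 3×0.04136) / ((1 - 0.45098) × (1 - 0.04136)) = 0.6488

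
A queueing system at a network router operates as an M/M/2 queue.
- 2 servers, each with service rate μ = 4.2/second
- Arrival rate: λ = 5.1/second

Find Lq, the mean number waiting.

Traffic intensity: ρ = λ/(cμ) = 5.1/(2×4.2) = 0.6071
Since ρ = 0.6071 < 1, system is stable.
Offered load a = λ/μ = cρ = 5.1/4.2 = 1.2143
P₀ = [ Σₙ₌₀^1 aⁿ/n! + a^2/(2!(1-ρ)) ]⁻¹
Σ = a^0/0! + a^1/1! = 1.0000 + 1.2143 = 2.2143
a^2/(2!(1-ρ)) = 1.4745/(2 × 0.39286) = 1.8766
P₀ = 1/(2.2143 + 1.8766) = 0.2444
Lq = P₀·a^2·ρ / (2!(1-ρ)²) = 0.2444 × 1.4745 × 0.6071 / (2 × 0.1543) = 0.7089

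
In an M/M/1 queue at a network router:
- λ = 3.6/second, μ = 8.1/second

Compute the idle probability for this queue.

ρ = λ/μ = 3.6/8.1 = 0.4444
P(0) = 1 - ρ = 1 - 0.4444 = 0.5556
The server is idle 55.56% of the time.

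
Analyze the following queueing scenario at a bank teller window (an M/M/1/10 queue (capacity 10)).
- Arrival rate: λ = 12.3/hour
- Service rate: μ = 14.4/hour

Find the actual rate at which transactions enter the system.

ρ = λ/μ = 12.3/14.4 = 0.854167
P₀ = (1-ρ)/(1-ρ^(K+1)) = (1-0.854167)/(1-0.854167^11) = 0.1458/0.8234 = 0.1771
P_K = P₀×ρ^K = 0.17711 × 0.854167^10 = 0.17711 × 0.20674 = 0.03662
λ_eff = λ(1-P_K) = 12.3 × (1 - 0.03662) = 12.3 × 0.96338 = 11.8496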